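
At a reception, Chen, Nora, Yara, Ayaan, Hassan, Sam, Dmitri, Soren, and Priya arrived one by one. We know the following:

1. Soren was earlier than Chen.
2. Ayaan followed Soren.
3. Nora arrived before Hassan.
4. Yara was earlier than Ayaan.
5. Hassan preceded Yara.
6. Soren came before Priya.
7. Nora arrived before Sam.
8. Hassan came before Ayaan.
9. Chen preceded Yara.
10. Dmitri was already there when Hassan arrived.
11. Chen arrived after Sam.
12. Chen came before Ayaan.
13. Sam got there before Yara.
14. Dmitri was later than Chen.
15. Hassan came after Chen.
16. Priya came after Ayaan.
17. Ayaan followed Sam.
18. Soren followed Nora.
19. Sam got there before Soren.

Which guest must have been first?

Nora has a chain of constraints placing them before every other guest, so Nora must be first.

Nora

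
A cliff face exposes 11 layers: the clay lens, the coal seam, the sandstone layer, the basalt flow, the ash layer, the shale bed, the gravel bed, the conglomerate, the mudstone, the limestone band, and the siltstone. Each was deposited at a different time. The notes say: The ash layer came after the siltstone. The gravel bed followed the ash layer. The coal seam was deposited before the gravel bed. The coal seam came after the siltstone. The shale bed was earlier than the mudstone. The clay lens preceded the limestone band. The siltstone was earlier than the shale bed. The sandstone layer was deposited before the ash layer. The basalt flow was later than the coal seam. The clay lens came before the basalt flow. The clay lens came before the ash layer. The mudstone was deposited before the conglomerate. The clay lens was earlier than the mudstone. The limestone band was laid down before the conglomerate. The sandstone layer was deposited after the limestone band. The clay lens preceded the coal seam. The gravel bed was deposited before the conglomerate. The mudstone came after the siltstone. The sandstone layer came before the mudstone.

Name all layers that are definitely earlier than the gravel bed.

Directly stated before the gravel bed: the ash layer and the coal seam.
The clay lens reaches the gravel bed via the clay lens → the ash layer → the gravel bed.
The limestone band reaches the gravel bed via the limestone band → the sandstone layer → the ash layer → the gravel bed.
The sandstone layer reaches the gravel bed via the sandstone layer → the ash layer → the gravel bed.
Likewise the siltstone reaches the gravel bed by chaining the stated constraints.
No chain forces the mudstone (or any of the others) ahead of the gravel bed.

the ash layer, the clay lens, the coal seam, the limestone band, the sandstone layer, the siltstone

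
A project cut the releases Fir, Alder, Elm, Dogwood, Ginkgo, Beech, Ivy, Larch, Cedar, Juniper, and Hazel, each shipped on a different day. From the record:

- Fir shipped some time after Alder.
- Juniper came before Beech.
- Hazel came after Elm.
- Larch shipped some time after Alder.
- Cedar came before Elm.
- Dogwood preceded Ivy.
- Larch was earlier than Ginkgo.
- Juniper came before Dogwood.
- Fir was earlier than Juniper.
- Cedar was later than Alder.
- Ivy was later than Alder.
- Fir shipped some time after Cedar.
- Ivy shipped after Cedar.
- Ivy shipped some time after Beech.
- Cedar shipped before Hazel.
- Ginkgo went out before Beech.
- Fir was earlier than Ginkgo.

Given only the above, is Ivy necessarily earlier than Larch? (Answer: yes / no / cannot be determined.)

Tracing the constraints gives Larch → Ginkgo → Beech → Ivy, so Larch must come before Ivy.
That means Ivy cannot be before Larch.

no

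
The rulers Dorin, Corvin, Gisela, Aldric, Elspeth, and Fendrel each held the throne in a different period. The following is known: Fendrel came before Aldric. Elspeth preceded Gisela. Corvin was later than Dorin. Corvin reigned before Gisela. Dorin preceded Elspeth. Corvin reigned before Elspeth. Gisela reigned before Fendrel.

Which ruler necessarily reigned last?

Aldric

Every other ruler has a chain of constraints placing them before Aldric, so Aldric is last.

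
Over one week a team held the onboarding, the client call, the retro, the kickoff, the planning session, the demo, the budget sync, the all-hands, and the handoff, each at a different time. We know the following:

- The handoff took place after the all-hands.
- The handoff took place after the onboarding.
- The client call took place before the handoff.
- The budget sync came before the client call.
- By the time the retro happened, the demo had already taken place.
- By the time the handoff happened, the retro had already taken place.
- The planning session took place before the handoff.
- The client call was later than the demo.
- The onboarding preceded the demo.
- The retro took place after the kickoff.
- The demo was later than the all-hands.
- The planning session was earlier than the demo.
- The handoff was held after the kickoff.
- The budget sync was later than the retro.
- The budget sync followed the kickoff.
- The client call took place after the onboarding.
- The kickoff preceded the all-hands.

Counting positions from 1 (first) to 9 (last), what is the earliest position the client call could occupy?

8

The all-hands, the budget sync, the demo, the kickoff, the onboarding, the planning session, and the retro must all come before the client call — 7 forced predecessors.
Nothing else is forced ahead of the client call, so its earliest slot is position 7 + 1 = 8.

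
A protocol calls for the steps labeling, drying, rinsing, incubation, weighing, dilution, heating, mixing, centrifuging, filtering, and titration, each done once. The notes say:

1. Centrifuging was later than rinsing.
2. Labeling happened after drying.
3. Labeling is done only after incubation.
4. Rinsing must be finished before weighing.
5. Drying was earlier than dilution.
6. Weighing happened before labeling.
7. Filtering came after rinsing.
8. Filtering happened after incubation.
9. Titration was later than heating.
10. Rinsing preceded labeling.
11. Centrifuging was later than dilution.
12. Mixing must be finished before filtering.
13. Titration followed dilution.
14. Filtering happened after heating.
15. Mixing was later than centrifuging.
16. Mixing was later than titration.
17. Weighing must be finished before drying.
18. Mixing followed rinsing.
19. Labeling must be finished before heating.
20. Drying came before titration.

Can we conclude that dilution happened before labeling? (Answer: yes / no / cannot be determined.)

No chain of stated constraints runs from dilution to labeling, and none runs from labeling to dilution either.
So the relative order of dilution and labeling is not fixed by the given facts.

cannot be determined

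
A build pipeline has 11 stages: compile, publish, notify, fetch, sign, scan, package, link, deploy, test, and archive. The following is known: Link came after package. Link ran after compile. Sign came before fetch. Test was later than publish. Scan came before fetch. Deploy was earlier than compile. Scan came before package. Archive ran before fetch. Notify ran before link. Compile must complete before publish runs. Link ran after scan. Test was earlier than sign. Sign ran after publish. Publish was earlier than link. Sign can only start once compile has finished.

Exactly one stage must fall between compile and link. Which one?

publish

Tracing the constraints gives compile → publish → link, so publish sits after compile and before link.
No other stage is forced both after compile and before link.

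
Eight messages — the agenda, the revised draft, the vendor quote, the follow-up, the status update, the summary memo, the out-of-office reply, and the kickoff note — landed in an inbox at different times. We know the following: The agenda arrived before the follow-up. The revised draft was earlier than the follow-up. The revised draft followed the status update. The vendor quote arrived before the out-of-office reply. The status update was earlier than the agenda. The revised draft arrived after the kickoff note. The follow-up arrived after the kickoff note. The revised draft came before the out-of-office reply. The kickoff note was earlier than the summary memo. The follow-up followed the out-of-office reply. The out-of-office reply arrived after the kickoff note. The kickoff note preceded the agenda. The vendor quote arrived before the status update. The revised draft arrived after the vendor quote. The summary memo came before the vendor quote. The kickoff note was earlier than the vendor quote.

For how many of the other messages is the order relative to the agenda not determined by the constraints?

Forced before the agenda: the kickoff note, the status update, the summary memo, and the vendor quote; forced after the agenda: the follow-up.
That leaves the out-of-office reply and the revised draft with no forced order relative to the agenda — 2.

2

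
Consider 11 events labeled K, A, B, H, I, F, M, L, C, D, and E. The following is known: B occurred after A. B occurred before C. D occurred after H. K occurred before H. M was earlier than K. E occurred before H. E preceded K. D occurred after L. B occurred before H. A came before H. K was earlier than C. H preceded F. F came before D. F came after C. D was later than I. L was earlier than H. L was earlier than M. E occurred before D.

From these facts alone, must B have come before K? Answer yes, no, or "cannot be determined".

cannot be determined

No chain of stated constraints runs from B to K, and none runs from K to B either.
So the relative order of B and K is not fixed by the given facts.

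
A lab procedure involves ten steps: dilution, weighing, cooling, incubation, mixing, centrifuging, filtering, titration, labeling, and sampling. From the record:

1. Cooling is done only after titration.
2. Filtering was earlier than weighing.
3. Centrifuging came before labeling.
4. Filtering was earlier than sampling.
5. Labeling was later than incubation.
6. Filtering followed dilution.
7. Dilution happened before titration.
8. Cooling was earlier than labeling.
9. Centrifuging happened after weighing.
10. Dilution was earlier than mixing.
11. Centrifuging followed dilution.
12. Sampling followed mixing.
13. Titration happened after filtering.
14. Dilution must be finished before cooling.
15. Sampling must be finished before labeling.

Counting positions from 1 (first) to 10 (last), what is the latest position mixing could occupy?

8

Mixing must come before labeling and sampling — 2 steps forced after it.
Everything else can be placed before mixing in some valid order, so mixing can sit as late as position 10 − 2 = 8.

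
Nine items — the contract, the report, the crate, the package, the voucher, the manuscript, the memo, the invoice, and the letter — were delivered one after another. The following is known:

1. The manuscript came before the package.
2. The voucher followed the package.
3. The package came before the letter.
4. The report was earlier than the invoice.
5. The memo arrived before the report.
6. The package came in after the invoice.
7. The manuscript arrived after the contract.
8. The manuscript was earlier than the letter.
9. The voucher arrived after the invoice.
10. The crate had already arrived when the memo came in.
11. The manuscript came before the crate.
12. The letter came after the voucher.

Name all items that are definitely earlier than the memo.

Directly stated before the memo: the crate.
The contract reaches the memo via the contract → the manuscript → the crate → the memo.
The manuscript reaches the memo via the manuscript → the crate → the memo.
No chain forces the letter (or any of the others) ahead of the memo.

the contract, the crate, the manuscript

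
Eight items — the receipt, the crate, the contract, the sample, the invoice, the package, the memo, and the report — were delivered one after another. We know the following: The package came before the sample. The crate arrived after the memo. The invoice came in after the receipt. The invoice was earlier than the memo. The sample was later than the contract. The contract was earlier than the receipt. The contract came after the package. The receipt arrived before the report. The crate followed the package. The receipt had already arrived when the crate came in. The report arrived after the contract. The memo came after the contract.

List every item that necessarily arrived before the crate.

Directly stated before the crate: the memo, the package, and the receipt.
The contract reaches the crate via the contract → the memo → the crate.
The invoice reaches the crate via the invoice → the memo → the crate.

the contract, the invoice, the memo, the package, the receipt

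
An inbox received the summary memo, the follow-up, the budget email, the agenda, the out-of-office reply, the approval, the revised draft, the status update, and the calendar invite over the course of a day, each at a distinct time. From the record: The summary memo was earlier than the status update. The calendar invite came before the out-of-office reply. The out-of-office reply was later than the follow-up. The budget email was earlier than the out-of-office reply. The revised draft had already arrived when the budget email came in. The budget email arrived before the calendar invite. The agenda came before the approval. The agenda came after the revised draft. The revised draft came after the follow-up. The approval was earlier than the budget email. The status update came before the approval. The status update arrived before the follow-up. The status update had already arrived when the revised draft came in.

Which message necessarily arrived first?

the summary memo

The summary memo has a chain of constraints placing it before every other message, so the summary memo must be first.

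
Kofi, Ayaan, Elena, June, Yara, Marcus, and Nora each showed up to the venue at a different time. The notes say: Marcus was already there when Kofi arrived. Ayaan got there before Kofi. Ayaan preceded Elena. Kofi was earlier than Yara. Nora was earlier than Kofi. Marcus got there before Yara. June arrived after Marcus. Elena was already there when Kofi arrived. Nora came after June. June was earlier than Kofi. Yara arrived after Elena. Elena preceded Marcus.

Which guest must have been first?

Ayaan

Ayaan has a chain of constraints placing them before every other guest, so Ayaan must be first.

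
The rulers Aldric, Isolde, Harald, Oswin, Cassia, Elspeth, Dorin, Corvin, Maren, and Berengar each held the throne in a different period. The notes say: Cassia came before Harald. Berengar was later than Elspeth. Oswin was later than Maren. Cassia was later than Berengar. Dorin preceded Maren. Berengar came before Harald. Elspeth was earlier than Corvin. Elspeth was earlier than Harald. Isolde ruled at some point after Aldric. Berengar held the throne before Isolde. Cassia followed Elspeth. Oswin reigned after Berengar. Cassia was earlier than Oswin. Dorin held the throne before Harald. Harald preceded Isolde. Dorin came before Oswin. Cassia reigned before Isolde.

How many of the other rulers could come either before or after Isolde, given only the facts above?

Forced before Isolde: Aldric, Berengar, Cassia, Dorin, Elspeth, and Harald.
That leaves Corvin, Maren, and Oswin with no forced order relative to Isolde — 3.

3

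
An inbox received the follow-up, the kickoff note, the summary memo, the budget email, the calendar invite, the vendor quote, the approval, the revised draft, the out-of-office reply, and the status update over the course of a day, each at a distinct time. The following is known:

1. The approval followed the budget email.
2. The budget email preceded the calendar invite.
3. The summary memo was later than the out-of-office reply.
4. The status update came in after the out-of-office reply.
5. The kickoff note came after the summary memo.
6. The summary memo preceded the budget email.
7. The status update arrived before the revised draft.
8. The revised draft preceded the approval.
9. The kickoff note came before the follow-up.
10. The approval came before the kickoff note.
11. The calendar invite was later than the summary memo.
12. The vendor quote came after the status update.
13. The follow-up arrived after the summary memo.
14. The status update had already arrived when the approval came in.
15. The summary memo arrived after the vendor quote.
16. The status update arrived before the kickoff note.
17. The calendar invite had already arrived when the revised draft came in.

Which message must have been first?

the out-of-office reply

The out-of-office reply has a chain of constraints placing it before every other message, so the out-of-office reply must be first.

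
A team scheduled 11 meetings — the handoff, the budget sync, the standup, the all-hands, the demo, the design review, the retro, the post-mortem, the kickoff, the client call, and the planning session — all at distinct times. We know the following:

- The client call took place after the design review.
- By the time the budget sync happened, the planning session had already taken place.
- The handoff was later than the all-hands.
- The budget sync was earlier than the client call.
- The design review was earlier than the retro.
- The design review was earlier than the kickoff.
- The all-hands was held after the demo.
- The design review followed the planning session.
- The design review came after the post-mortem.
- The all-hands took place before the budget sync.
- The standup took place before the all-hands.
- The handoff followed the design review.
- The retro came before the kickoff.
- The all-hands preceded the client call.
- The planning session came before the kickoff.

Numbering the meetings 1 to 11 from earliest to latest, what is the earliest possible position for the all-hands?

The demo and the standup must both come before the all-hands — 2 forced predecessors.
Nothing else is forced ahead of the all-hands, so its earliest slot is position 2 + 1 = 3.

3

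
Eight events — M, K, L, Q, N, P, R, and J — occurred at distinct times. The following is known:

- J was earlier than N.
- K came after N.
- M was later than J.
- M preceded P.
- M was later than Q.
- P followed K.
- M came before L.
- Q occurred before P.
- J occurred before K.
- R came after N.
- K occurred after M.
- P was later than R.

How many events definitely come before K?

4

Directly stated before K: J, M, and N.
Q reaches K via Q → M → K.
That's J, M, N, and Q — 4 in all.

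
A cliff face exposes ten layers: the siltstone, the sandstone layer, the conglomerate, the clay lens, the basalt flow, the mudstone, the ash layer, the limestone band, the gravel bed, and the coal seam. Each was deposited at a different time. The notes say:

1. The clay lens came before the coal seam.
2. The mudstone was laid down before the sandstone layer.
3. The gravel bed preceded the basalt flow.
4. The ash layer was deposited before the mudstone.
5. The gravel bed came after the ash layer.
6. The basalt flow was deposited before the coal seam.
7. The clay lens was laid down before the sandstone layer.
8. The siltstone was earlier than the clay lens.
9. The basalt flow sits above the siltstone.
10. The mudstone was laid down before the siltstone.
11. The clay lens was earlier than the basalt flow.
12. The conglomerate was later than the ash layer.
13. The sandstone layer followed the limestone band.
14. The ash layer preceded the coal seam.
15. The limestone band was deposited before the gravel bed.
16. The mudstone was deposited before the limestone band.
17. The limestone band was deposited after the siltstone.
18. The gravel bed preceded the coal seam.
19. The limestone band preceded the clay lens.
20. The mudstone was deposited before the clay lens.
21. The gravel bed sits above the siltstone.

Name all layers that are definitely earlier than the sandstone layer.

Directly stated before the sandstone layer: the clay lens, the limestone band, and the mudstone.
The ash layer reaches the sandstone layer via the ash layer → the mudstone → the sandstone layer.
The siltstone reaches the sandstone layer via the siltstone → the clay lens → the sandstone layer.
No chain forces the coal seam (or any of the others) ahead of the sandstone layer.

the ash layer, the clay lens, the limestone band, the mudstone, the siltstone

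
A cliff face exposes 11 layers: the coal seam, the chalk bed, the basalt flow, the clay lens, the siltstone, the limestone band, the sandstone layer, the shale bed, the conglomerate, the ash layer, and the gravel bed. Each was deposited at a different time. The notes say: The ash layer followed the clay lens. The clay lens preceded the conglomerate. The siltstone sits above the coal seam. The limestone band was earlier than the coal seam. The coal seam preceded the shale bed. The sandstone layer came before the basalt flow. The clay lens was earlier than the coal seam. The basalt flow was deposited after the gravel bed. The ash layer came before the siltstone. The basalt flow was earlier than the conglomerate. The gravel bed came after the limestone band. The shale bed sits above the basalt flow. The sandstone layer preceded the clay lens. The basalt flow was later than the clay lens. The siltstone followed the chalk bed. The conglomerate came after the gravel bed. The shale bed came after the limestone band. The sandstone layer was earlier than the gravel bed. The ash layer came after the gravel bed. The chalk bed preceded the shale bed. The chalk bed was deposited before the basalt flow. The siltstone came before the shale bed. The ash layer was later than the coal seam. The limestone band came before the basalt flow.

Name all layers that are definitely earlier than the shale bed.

the ash layer, the basalt flow, the chalk bed, the clay lens, the coal seam, the gravel bed, the limestone band, the sandstone layer, the siltstone

Directly stated before the shale bed: the basalt flow, the chalk bed, the coal seam, the limestone band, and the siltstone.
The ash layer reaches the shale bed via the ash layer → the siltstone → the shale bed.
The clay lens reaches the shale bed via the clay lens → the basalt flow → the shale bed.
The gravel bed reaches the shale bed via the gravel bed → the basalt flow → the shale bed.
Likewise the sandstone layer reaches the shale bed by chaining the stated constraints.
No chain forces the conglomerate ahead of the shale bed.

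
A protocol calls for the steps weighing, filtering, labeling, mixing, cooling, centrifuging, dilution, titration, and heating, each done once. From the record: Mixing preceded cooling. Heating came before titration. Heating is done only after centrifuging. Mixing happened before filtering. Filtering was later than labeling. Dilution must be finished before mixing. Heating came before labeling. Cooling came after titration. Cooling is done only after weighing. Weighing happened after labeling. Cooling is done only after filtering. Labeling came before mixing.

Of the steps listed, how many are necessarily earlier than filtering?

Directly stated before filtering: labeling and mixing.
Centrifuging reaches filtering via centrifuging → heating → labeling → filtering.
Dilution reaches filtering via dilution → mixing → filtering.
Heating reaches filtering via heating → labeling → filtering.
No chain forces cooling (or any of the others) ahead of filtering.
That's centrifuging, dilution, heating, labeling, and mixing — 5 in all.

5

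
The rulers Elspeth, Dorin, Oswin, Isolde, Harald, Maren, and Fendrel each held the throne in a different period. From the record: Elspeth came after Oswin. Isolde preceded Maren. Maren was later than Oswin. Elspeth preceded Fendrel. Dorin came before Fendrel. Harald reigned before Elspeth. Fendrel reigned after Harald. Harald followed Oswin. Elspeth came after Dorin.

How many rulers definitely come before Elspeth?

Directly stated before Elspeth: Dorin, Harald, and Oswin.
That's Dorin, Harald, and Oswin — 3 in all.

3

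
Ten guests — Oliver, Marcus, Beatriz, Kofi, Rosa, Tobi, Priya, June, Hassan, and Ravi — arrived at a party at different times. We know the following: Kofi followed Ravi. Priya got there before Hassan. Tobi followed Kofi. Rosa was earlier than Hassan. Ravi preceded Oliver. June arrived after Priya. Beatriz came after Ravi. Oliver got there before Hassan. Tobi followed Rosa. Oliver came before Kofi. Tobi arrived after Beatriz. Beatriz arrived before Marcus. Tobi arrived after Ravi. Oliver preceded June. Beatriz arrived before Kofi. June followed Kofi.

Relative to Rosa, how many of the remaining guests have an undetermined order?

7

Forced after Rosa: Hassan and Tobi.
That leaves Beatriz, June, Kofi, Marcus, Oliver, Priya, and Ravi with no forced order relative to Rosa — 7.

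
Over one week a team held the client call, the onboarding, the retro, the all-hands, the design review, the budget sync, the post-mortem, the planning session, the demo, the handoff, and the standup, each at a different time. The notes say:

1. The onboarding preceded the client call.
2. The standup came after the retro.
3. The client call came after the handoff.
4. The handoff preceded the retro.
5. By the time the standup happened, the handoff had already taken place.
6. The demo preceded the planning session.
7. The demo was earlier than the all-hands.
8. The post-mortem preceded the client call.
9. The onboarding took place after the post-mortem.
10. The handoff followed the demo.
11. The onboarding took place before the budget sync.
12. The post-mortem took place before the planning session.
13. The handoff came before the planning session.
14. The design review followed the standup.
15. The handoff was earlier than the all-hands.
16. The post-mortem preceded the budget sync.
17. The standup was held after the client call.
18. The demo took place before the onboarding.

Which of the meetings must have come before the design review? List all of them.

Directly stated before the design review: the standup.
The client call reaches the design review via the client call → the standup → the design review.
The demo reaches the design review via the demo → the handoff → the standup → the design review.
The handoff reaches the design review via the handoff → the standup → the design review.
Likewise the onboarding, the post-mortem, and the retro each reach the design review by chaining the stated constraints.

the client call, the demo, the handoff, the onboarding, the post-mortem, the retro, the standup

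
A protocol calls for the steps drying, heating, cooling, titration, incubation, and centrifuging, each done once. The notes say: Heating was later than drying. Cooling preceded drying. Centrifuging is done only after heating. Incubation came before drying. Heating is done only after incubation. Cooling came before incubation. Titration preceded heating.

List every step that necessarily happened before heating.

Directly stated before heating: drying, incubation, and titration.
Cooling reaches heating via cooling → incubation → heating.

cooling, drying, incubation, titration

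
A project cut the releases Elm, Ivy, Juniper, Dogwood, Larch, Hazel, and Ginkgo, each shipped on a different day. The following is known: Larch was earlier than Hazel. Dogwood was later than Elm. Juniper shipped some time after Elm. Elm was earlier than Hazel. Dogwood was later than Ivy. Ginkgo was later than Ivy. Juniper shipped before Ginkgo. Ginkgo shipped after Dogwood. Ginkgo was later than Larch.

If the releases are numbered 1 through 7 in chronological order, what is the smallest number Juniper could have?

Elm must come before Juniper — 1 forced predecessor.
Nothing else is forced ahead of Juniper, so its earliest slot is position 1 + 1 = 2.

2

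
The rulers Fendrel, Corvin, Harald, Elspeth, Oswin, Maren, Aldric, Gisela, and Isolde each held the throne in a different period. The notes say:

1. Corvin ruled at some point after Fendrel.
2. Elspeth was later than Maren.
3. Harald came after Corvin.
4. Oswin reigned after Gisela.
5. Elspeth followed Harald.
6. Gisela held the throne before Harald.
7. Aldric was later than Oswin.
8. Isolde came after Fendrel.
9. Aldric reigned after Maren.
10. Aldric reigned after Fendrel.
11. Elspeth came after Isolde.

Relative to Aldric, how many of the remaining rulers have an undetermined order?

Forced before Aldric: Fendrel, Gisela, Maren, and Oswin.
That leaves Corvin, Elspeth, Harald, and Isolde with no forced order relative to Aldric — 4.

4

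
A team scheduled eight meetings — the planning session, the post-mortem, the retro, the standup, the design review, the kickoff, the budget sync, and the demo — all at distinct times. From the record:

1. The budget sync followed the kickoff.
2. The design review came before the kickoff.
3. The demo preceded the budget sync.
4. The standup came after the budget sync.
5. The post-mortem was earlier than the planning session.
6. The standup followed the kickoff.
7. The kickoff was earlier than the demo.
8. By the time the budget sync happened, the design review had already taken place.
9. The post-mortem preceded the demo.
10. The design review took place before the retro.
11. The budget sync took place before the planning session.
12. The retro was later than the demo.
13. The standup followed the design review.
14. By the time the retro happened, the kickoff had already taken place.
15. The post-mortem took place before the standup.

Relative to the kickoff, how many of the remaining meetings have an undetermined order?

Forced before the kickoff: the design review; forced after the kickoff: the budget sync, the demo, the planning session, the retro, and the standup.
That leaves the post-mortem with no forced order relative to the kickoff — 1.

1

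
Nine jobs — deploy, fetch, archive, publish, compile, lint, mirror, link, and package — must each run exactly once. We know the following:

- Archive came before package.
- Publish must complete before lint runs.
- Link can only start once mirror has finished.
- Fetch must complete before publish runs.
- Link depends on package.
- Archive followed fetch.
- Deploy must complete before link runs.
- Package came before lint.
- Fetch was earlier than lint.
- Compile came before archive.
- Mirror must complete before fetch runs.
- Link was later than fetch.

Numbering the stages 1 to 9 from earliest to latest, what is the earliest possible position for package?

Archive, compile, fetch, and mirror must all come before package — 4 forced predecessors.
Nothing else is forced ahead of package, so its earliest slot is position 4 + 1 = 5.

5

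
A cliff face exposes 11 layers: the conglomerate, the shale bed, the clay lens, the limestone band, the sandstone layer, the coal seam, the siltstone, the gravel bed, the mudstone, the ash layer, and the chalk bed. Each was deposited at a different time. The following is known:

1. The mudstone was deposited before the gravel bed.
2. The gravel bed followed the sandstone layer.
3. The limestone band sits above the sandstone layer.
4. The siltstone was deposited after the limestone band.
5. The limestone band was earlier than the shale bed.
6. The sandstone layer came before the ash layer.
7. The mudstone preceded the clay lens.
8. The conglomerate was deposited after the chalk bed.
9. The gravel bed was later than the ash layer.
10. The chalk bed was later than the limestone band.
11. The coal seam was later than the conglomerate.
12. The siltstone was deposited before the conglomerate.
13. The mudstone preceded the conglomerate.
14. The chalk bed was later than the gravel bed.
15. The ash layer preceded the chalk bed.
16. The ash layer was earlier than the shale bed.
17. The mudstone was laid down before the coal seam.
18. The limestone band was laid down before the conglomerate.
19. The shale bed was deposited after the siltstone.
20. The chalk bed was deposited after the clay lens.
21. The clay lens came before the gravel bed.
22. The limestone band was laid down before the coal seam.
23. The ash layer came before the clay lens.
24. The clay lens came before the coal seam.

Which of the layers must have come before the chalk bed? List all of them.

Directly stated before the chalk bed: the ash layer, the clay lens, the gravel bed, and the limestone band.
The mudstone reaches the chalk bed via the mudstone → the clay lens → the chalk bed.
The sandstone layer reaches the chalk bed via the sandstone layer → the ash layer → the chalk bed.
No chain forces the shale bed (or any of the others) ahead of the chalk bed.

the ash layer, the clay lens, the gravel bed, the limestone band, the mudstone, the sandstone layer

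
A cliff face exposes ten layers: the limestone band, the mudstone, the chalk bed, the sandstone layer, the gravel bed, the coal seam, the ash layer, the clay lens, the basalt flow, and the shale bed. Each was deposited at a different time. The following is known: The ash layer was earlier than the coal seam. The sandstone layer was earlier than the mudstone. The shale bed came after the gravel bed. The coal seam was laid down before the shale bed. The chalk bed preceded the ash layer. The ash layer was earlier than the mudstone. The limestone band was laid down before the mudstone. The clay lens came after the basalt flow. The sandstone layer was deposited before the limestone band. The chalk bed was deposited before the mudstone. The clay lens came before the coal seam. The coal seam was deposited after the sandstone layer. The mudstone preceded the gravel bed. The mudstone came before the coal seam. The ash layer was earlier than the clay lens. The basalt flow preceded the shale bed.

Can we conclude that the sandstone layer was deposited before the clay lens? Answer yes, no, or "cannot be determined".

cannot be determined

No chain of stated constraints runs from the sandstone layer to the clay lens, and none runs from the clay lens to the sandstone layer either.
So the relative order of the sandstone layer and the clay lens is not fixed by the given facts.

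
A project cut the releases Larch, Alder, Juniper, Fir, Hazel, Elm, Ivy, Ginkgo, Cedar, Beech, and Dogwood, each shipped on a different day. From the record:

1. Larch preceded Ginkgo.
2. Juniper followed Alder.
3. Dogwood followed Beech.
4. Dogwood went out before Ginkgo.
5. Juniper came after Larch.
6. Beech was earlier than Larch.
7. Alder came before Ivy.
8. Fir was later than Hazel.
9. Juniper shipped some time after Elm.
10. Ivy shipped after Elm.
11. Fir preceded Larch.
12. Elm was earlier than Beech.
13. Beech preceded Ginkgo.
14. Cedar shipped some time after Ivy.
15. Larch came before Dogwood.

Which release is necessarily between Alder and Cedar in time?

Tracing the constraints gives Alder → Ivy → Cedar, so Ivy sits after Alder and before Cedar.
No other release is forced both after Alder and before Cedar.

Ivy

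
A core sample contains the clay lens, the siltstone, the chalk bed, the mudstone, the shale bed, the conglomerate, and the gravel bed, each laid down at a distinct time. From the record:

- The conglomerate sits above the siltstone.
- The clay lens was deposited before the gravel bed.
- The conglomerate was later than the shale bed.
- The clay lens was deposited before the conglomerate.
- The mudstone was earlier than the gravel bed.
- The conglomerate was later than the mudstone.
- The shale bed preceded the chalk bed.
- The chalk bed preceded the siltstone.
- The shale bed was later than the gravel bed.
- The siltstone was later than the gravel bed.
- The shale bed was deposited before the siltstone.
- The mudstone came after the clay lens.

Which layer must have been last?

Every other layer has a chain of constraints placing it before the conglomerate, so the conglomerate is last.

the conglomerate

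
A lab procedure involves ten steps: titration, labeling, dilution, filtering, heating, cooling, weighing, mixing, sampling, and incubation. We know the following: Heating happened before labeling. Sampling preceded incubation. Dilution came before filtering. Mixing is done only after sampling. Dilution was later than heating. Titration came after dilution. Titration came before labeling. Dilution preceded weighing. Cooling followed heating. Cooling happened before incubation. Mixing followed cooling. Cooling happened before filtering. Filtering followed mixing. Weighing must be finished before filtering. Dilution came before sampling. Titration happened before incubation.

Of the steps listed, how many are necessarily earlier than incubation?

5

Directly stated before incubation: cooling, sampling, and titration.
Dilution reaches incubation via dilution → sampling → incubation.
Heating reaches incubation via heating → cooling → incubation.
That's cooling, dilution, heating, sampling, and titration — 5 in all.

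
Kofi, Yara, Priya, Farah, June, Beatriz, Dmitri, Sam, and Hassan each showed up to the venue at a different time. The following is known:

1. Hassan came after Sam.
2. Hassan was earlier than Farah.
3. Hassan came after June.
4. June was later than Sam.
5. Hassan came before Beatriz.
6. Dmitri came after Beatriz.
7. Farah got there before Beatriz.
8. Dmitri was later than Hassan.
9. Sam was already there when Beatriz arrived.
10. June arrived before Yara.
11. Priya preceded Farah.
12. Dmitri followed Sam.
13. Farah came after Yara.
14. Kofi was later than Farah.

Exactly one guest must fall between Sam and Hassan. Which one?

Tracing the constraints gives Sam → June → Hassan, so June sits after Sam and before Hassan.
No other guest is forced both after Sam and before Hassan.

June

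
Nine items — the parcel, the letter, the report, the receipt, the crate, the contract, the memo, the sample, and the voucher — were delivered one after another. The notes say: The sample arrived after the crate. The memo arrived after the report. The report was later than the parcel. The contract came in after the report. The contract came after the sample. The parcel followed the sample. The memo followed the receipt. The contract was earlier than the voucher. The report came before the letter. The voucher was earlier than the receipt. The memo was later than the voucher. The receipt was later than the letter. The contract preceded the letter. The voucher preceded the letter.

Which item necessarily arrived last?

the memo

Every other item has a chain of constraints placing it before the memo, so the memo is last.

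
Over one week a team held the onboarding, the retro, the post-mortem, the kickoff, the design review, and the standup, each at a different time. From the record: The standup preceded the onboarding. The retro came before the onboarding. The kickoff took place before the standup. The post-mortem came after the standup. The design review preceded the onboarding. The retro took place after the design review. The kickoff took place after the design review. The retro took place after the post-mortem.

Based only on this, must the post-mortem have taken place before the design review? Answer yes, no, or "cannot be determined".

no

Tracing the constraints gives the design review → the kickoff → the standup → the post-mortem, so the design review must come before the post-mortem.
That means the post-mortem cannot be before the design review.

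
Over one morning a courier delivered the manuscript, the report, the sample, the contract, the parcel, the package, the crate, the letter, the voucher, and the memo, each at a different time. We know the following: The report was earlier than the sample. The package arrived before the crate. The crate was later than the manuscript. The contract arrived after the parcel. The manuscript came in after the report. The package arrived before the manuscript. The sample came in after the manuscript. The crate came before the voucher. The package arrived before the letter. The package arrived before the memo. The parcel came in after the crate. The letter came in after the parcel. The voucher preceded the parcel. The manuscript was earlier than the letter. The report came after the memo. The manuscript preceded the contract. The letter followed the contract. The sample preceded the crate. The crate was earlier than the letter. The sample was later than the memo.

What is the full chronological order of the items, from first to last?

the package, the memo, the report, the manuscript, the sample, the crate, the voucher, the parcel, the contract, the letter

The constraints fix every adjacent pair, so only one ordering works:
the package → the memo → the report → the manuscript → the sample → the crate → the voucher → the parcel → the contract → the letter.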